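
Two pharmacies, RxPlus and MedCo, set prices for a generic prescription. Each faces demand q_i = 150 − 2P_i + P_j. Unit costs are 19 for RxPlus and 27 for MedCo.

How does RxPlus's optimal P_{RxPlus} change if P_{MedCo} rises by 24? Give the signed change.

RxPlus's profit: π = (P_{RxPlus} − 19)(150 − 2P_{RxPlus} + P_{MedCo}).
∂π/∂P_{RxPlus} = 188 − 4P_{RxPlus} + P_{MedCo} = 0 ⇒ P_{RxPlus} = 47 + 0.25P_{MedCo}.
The reaction-function slope is 0.25, so a 24-unit rise in P_{MedCo} moves P_{RxPlus} by 0.25 × 24 = 6. RxPlus's best response rises — the actions are strategic complements.

6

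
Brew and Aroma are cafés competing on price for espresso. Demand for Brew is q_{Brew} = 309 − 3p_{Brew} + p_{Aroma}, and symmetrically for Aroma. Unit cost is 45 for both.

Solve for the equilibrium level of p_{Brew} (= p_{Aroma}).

Brew's profit: π = (p_{Brew} − 45)(309 − 3p_{Brew} + p_{Aroma}).
∂π/∂p_{Brew} = 444 − 6p_{Brew} + p_{Aroma} = 0 ⇒ p_{Brew} = 74 + (1/6)p_{Aroma}.
The game is symmetric, so in equilibrium p_{Aroma} = p_{Brew}: the reaction function gives (5/6)p_{Brew} = 74, hence p_{Brew} = 88.8.

88.8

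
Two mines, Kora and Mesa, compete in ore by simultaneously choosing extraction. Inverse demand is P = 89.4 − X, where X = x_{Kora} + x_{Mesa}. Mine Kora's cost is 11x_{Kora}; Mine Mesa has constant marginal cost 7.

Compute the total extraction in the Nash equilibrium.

53.6

Mine Kora's profit: π = x_{Kora}(89.4 − (x_{Kora} + x_{Mesa})) − 11x_{Kora}.
∂π/∂x_{Kora} = 78.4 − 2x_{Kora} − x_{Mesa} = 0, so x_{Kora} = 39.2 − 0.5x_{Mesa}.
By the same steps for Mesa: x_{Mesa} = 41.2 − 0.5x_{Kora}.
Substituting the second reaction function into the first: x_{Kora} = 39.2 − 0.5(41.2 − 0.5x_{Kora}), which gives 0.75x_{Kora} = 18.6 ⇒ x_{Kora} = 24.8.
Then x_{Mesa} = 41.2 − 0.5·24.8 = 28.8.
Total extraction: 24.8 + 28.8 = 53.6.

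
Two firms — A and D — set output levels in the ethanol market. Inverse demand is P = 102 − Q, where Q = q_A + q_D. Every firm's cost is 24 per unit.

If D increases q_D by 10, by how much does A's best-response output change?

Firm A's profit: π = q_A(102 − (q_A + q_D)) − 24q_A.
∂π/∂q_A = 78 − 2q_A − q_D = 0, so q_A = 39 − 0.5q_D.
The reaction-function slope is −0.5, so a 10-unit rise in q_D moves q_A by −0.5 × 10 = −5. A's best response falls — the actions are strategic substitutes.

-5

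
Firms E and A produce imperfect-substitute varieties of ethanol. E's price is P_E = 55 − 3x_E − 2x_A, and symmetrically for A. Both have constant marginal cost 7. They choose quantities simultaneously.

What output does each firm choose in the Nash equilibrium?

6

Firm E's profit: π = x_E(55 − 3x_E − 2x_A) − 7x_E.
∂π/∂x_E = 48 − 6x_E − 2x_A = 0 ⇒ x_E = 8 − (1/3)x_A.
By symmetry x_A = x_E; substituting into the reaction function, (4/3)x_E = 8 and x_E = 6.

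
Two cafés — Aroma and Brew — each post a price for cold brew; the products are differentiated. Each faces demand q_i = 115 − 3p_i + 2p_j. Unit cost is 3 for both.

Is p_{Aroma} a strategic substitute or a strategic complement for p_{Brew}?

strategic complements

Aroma's profit: π = (p_{Aroma} − 3)(115 − 3p_{Aroma} + 2p_{Brew}).
∂π/∂p_{Aroma} = 124 − 6p_{Aroma} + 2p_{Brew} = 0 ⇒ p_{Aroma} = 62/3 + (1/3)p_{Brew}.
The best-response slope dp_{Aroma}/dp_{Brew} = 1/3 > 0: the reaction function is upward-sloping, so the choices are strategic complements.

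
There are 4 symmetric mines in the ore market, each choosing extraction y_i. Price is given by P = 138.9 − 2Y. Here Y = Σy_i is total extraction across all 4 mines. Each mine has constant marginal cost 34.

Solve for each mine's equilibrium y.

A representative mine's profit is π_i = y_i(138.9 − 2Y) − 34y_i, with Y = y_i + Σ_{j≠i} y_j.
First-order condition: 104.9 − 4y_i − 2Σ_{j≠i} y_j = 0.
In a symmetric equilibrium every mine chooses the same y, so Σ_{j≠i} y_j = 3y. The condition becomes 104.9 − 10y = 0, giving y = 104.9/10 = 10.49.

10.49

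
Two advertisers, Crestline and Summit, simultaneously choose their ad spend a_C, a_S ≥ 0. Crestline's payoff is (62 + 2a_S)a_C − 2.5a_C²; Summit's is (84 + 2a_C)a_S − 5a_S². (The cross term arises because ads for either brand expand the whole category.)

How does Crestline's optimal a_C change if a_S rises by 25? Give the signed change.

Expanding Crestline's payoff: 62a_C + 2a_Sa_C − 2.5a_C².
∂π/∂a_C = 62 + 2a_S − 5a_C = 0, so a_C = 12.4 + 0.4a_S.
The reaction-function slope is 0.4, so a 25-unit rise in a_S moves a_C by 0.4 × 25 = 10. Crestline's best response rises — the actions are strategic complements.

10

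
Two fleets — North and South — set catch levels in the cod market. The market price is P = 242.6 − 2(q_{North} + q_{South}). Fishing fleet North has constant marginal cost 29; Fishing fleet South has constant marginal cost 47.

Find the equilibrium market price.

Fishing fleet North's profit: π = q_{North}(242.6 − 2(q_{North} + q_{South})) − 29q_{North}.
∂π/∂q_{North} = 213.6 − 4q_{North} − 2q_{South} = 0, so q_{North} = 53.4 − 0.5q_{South}.
By the same steps for South: q_{South} = 48.9 − 0.5q_{North}.
Solving the two reaction functions simultaneously: (1 − (−0.5)(−0.5))q_{North} = 53.4 − 0.5·48.9, so 0.75q_{North} = 28.95 and q_{North} = 38.6.
Then q_{South} = 48.9 − 0.5·38.6 = 29.6.
Equilibrium price: P = 242.6 − 2·68.2 = 106.2.

106.2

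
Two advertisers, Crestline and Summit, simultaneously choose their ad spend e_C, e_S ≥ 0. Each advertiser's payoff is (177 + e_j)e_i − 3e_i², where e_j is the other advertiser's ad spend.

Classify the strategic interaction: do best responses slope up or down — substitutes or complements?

strategic complements

Crestline's payoff is (177 + e_S)e_C − 3e_C².
∂π/∂e_C = 177 + e_S − 6e_C = 0, so e_C = 29.5 + (1/6)e_S.
The best-response slope de_C/de_S = 1/6 > 0: the reaction function is upward-sloping, so the choices are strategic complements.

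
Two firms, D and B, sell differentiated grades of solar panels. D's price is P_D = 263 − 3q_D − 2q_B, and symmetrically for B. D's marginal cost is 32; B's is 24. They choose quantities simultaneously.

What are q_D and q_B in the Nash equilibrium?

28.375, 30.375

Firm D's profit: π = q_D(263 − 3q_D − 2q_B) − 32q_D.
∂π/∂q_D = 231 − 6q_D − 2q_B = 0 ⇒ q_D = 38.5 − (1/3)q_B.
Similarly q_B = 239/6 − (1/3)q_D.
Solving the two reaction functions simultaneously: (1 − (−1/3)(−1/3))q_D = 38.5 − (1/3)·(239/6), so (8/9)q_D = 227/9 and q_D = 28.375.
Then q_B = 239/6 − (1/3)·28.375 = 30.375.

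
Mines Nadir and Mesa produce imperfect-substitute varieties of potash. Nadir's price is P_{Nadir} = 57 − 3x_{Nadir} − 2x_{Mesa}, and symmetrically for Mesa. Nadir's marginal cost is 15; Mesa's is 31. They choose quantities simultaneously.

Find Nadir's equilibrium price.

33.75

Mine Nadir's profit: π = x_{Nadir}(57 − 3x_{Nadir} − 2x_{Mesa}) − 15x_{Nadir}.
∂π/∂x_{Nadir} = 42 − 6x_{Nadir} − 2x_{Mesa} = 0 ⇒ x_{Nadir} = 7 − (1/3)x_{Mesa}.
Similarly x_{Mesa} = 13/3 − (1/3)x_{Nadir}.
Solving the two reaction functions simultaneously: (1 − (−1/3)(−1/3))x_{Nadir} = 7 − (1/3)·(13/3), so (8/9)x_{Nadir} = 50/9 and x_{Nadir} = 6.25.
Then x_{Mesa} = 13/3 − (1/3)·6.25 = 2.25.
P_{Nadir} = 57 − 3·6.25 − 2·2.25 = 33.75.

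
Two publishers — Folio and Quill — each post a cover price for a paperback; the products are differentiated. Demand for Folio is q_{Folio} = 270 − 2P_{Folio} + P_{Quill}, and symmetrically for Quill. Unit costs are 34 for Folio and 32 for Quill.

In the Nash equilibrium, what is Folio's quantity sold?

Folio's profit: π = (P_{Folio} − 34)(270 − 2P_{Folio} + P_{Quill}).
∂π/∂P_{Folio} = 338 − 4P_{Folio} + P_{Quill} = 0 ⇒ P_{Folio} = 84.5 + 0.25P_{Quill}.
Similarly P_{Quill} = 83.5 + 0.25P_{Folio}.
Substituting the second reaction function into the first: P_{Folio} = 84.5 + 0.25(83.5 + 0.25P_{Folio}), which gives 0.9375P_{Folio} = 105.375 ⇒ P_{Folio} = 112.4.
Then P_{Quill} = 83.5 + 0.25·112.4 = 111.6.
q_{Folio} = 270 − 2·112.4 + 111.6 = 156.8.

156.8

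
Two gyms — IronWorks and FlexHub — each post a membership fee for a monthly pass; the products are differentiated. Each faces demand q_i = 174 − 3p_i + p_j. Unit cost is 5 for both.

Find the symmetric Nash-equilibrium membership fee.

37.8

IronWorks's profit: π = (p_{IronWorks} − 5)(174 − 3p_{IronWorks} + p_{FlexHub}).
∂π/∂p_{IronWorks} = 189 − 6p_{IronWorks} + p_{FlexHub} = 0 ⇒ p_{IronWorks} = 31.5 + (1/6)p_{FlexHub}.
The game is symmetric, so in equilibrium p_{FlexHub} = p_{IronWorks}: the reaction function gives (5/6)p_{IronWorks} = 31.5, hence p_{IronWorks} = 37.8.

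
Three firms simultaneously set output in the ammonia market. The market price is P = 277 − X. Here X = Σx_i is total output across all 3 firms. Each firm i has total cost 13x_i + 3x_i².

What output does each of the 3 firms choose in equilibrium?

26.4

A representative firm's profit is π_i = x_i(277 − X) − 13x_i − 3x_i², with X = x_i + Σ_{j≠i} x_j.
First-order condition: 264 − 8x_i − Σ_{j≠i} x_j = 0.
In a symmetric equilibrium every firm chooses the same x, so Σ_{j≠i} x_j = 2x. The condition becomes 264 − 10x = 0, giving x = 264/10 = 26.4.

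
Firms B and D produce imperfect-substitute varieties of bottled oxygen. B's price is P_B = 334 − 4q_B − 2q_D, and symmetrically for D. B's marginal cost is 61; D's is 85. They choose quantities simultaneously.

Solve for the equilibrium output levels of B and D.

Firm B's profit: π = q_B(334 − 4q_B − 2q_D) − 61q_B.
∂π/∂q_B = 273 − 8q_B − 2q_D = 0 ⇒ q_B = 34.125 − 0.25q_D.
Similarly q_D = 31.125 − 0.25q_B.
Plugging q_D into B's best response: q_B = 34.125 − 0.25(31.125 − 0.25q_B) ⇒ 0.9375q_B = 843/32, so q_B = 28.1.
Then q_D = 31.125 − 0.25·28.1 = 24.1.

28.1, 24.1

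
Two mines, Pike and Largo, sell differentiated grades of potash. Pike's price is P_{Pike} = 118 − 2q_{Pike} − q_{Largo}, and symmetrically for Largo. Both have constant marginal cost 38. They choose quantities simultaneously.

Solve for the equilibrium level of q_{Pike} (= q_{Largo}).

16

Mine Pike's profit: π = q_{Pike}(118 − 2q_{Pike} − q_{Largo}) − 38q_{Pike}.
∂π/∂q_{Pike} = 80 − 4q_{Pike} − q_{Largo} = 0 ⇒ q_{Pike} = 20 − 0.25q_{Largo}.
By symmetry q_{Largo} = q_{Pike}; substituting into the reaction function, 1.25q_{Pike} = 20 and q_{Pike} = 16.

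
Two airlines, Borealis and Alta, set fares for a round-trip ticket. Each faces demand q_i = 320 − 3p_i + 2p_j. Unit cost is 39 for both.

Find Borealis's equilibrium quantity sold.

Borealis's profit: π = (p_{Borealis} − 39)(320 − 3p_{Borealis} + 2p_{Alta}).
∂π/∂p_{Borealis} = 437 − 6p_{Borealis} + 2p_{Alta} = 0 ⇒ p_{Borealis} = 437/6 + (1/3)p_{Alta}.
The game is symmetric, so in equilibrium p_{Alta} = p_{Borealis}: the reaction function gives (2/3)p_{Borealis} = 437/6, hence p_{Borealis} = 109.25.
q_{Borealis} = 320 − 3·109.25 + 2·109.25 = 210.75.

210.75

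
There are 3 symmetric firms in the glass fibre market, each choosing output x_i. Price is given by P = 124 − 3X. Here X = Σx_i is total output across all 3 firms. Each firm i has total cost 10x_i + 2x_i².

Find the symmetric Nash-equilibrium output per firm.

A representative firm's profit is π_i = x_i(124 − 3X) − 10x_i − 2x_i², with X = x_i + Σ_{j≠i} x_j.
First-order condition: 114 − 10x_i − 3Σ_{j≠i} x_j = 0.
In a symmetric equilibrium every firm chooses the same x, so Σ_{j≠i} x_j = 2x. The condition becomes 114 − 16x = 0, giving x = 114/16 = 7.125.

7.125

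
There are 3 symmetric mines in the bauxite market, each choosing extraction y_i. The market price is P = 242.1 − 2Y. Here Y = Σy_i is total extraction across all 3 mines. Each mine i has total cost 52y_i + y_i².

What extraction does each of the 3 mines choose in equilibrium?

19.01

A representative mine's profit is π_i = y_i(242.1 − 2Y) − 52y_i − y_i², with Y = y_i + Σ_{j≠i} y_j.
First-order condition: 190.1 − 6y_i − 2Σ_{j≠i} y_j = 0.
In a symmetric equilibrium every mine chooses the same y, so Σ_{j≠i} y_j = 2y. The condition becomes 190.1 − 10y = 0, giving y = 190.1/10 = 19.01.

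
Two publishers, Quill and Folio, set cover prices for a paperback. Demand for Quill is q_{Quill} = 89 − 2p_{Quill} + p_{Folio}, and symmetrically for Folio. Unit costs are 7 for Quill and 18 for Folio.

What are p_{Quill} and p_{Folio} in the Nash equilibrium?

Quill's profit: π = (p_{Quill} − 7)(89 − 2p_{Quill} + p_{Folio}).
∂π/∂p_{Quill} = 103 − 4p_{Quill} + p_{Folio} = 0 ⇒ p_{Quill} = 25.75 + 0.25p_{Folio}.
Similarly p_{Folio} = 31.25 + 0.25p_{Quill}.
Solving the two reaction functions simultaneously: (1 − (0.25)(0.25))p_{Quill} = 25.75 + 0.25·31.25, so 0.9375p_{Quill} = 33.5625 and p_{Quill} = 35.8.
Then p_{Folio} = 31.25 + 0.25·35.8 = 40.2.

35.8, 40.2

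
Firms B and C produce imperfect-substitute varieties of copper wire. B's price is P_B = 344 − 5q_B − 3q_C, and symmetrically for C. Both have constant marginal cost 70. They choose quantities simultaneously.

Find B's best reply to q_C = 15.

22.9

Firm B's profit: π = q_B(344 − 5q_B − 3q_C) − 70q_B.
∂π/∂q_B = 274 − 10q_B − 3q_C = 0 ⇒ q_B = 27.4 − 0.3q_C.
At q_C = 15: q_B = 27.4 − 0.3·15 = 22.9.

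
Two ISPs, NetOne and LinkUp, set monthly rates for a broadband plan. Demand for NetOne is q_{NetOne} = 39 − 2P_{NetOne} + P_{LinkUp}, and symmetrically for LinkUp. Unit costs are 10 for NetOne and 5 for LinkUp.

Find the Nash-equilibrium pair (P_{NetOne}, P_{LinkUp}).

19, 17

NetOne's profit: π = (P_{NetOne} − 10)(39 − 2P_{NetOne} + P_{LinkUp}).
∂π/∂P_{NetOne} = 59 − 4P_{NetOne} + P_{LinkUp} = 0 ⇒ P_{NetOne} = 14.75 + 0.25P_{LinkUp}.
Similarly P_{LinkUp} = 12.25 + 0.25P_{NetOne}.
Substituting the second reaction function into the first: P_{NetOne} = 14.75 + 0.25(12.25 + 0.25P_{NetOne}), which gives 0.9375P_{NetOne} = 17.8125 ⇒ P_{NetOne} = 19.
Then P_{LinkUp} = 12.25 + 0.25·19 = 17.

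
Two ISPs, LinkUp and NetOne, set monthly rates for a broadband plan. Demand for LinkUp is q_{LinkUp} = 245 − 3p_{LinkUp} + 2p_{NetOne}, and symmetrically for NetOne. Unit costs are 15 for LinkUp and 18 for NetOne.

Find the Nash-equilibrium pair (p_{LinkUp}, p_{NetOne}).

73.0625, 74.1875

LinkUp's profit: π = (p_{LinkUp} − 15)(245 − 3p_{LinkUp} + 2p_{NetOne}).
∂π/∂p_{LinkUp} = 290 − 6p_{LinkUp} + 2p_{NetOne} = 0 ⇒ p_{LinkUp} = 145/3 + (1/3)p_{NetOne}.
Similarly p_{NetOne} = 299/6 + (1/3)p_{LinkUp}.
Solving the two reaction functions simultaneously: (1 − (1/3)(1/3))p_{LinkUp} = 145/3 + (1/3)·(299/6), so (8/9)p_{LinkUp} = 1169/18 and p_{LinkUp} = 73.0625.
Then p_{NetOne} = 299/6 + (1/3)·73.0625 = 74.1875.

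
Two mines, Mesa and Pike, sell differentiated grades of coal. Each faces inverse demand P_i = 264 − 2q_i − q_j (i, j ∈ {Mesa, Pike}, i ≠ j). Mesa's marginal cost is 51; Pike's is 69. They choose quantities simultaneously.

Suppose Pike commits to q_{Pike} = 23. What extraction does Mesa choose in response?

47.5

Mine Mesa's profit: π = q_{Mesa}(264 − 2q_{Mesa} − q_{Pike}) − 51q_{Mesa}.
∂π/∂q_{Mesa} = 213 − 4q_{Mesa} − q_{Pike} = 0 ⇒ q_{Mesa} = 53.25 − 0.25q_{Pike}.
At q_{Pike} = 23: q_{Mesa} = 53.25 − 0.25·23 = 47.5.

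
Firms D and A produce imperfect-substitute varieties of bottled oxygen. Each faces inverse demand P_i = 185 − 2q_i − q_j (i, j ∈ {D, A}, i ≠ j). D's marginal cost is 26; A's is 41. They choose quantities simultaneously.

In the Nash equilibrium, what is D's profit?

Firm D's profit: π = q_D(185 − 2q_D − q_A) − 26q_D.
∂π/∂q_D = 159 − 4q_D − q_A = 0 ⇒ q_D = 39.75 − 0.25q_A.
Similarly q_A = 36 − 0.25q_D.
Solving the two reaction functions simultaneously: (1 − (−0.25)(−0.25))q_D = 39.75 − 0.25·36, so 0.9375q_D = 30.75 and q_D = 32.8.
Then q_A = 36 − 0.25·32.8 = 27.8.
P_D = 185 − 2·32.8 − 27.8 = 91.6.
Profit = (91.6 − 26)·32.8 = 2151.68.

2151.68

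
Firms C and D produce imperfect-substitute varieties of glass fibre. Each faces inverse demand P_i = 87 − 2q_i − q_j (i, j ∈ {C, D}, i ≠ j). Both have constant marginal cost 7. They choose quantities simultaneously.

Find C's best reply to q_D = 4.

19

Firm C's profit: π = q_C(87 − 2q_C − q_D) − 7q_C.
∂π/∂q_C = 80 − 4q_C − q_D = 0 ⇒ q_C = 20 − 0.25q_D.
At q_D = 4: q_C = 20 − 0.25·4 = 19.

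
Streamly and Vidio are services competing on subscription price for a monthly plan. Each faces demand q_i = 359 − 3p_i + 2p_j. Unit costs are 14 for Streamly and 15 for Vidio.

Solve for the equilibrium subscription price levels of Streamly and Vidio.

Streamly's profit: π = (p_{Streamly} − 14)(359 − 3p_{Streamly} + 2p_{Vidio}).
∂π/∂p_{Streamly} = 401 − 6p_{Streamly} + 2p_{Vidio} = 0 ⇒ p_{Streamly} = 401/6 + (1/3)p_{Vidio}.
Similarly p_{Vidio} = 202/3 + (1/3)p_{Streamly}.
Substituting the second reaction function into the first: p_{Streamly} = 401/6 + (1/3)(202/3 + (1/3)p_{Streamly}), which gives (8/9)p_{Streamly} = 1607/18 ⇒ p_{Streamly} = 100.4375.
Then p_{Vidio} = 202/3 + (1/3)·100.4375 = 100.8125.

100.4375, 100.8125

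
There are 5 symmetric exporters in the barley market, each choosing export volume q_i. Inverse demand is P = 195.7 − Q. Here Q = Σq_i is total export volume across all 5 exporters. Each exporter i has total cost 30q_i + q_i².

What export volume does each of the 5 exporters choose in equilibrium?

20.7125

A representative exporter's profit is π_i = q_i(195.7 − Q) − 30q_i − q_i², with Q = q_i + Σ_{j≠i} q_j.
First-order condition: 165.7 − 4q_i − Σ_{j≠i} q_j = 0.
In a symmetric equilibrium every exporter chooses the same q, so Σ_{j≠i} q_j = 4q. The condition becomes 165.7 − 8q = 0, giving q = 165.7/8 = 20.7125.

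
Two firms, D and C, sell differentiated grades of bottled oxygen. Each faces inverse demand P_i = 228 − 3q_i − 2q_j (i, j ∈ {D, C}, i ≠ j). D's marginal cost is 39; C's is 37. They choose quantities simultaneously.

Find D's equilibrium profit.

Firm D's profit: π = q_D(228 − 3q_D − 2q_C) − 39q_D.
∂π/∂q_D = 189 − 6q_D − 2q_C = 0 ⇒ q_D = 31.5 − (1/3)q_C.
Similarly q_C = 191/6 − (1/3)q_D.
Plugging q_C into D's best response: q_D = 31.5 − (1/3)(191/6 − (1/3)q_D) ⇒ (8/9)q_D = 188/9, so q_D = 23.5.
Then q_C = 191/6 − (1/3)·23.5 = 24.
P_D = 228 − 3·23.5 − 2·24 = 109.5.
Profit = (109.5 − 39)·23.5 = 1656.75.

1656.75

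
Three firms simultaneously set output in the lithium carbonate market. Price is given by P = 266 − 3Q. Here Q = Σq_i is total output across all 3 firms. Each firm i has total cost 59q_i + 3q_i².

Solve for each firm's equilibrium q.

A representative firm's profit is π_i = q_i(266 − 3Q) − 59q_i − 3q_i², with Q = q_i + Σ_{j≠i} q_j.
First-order condition: 207 − 12q_i − 3Σ_{j≠i} q_j = 0.
Imposing symmetry (q_j = q for all j) turns Σ_{j≠i} q_j into 2q, so 207 = 18q and q = 11.5.

11.5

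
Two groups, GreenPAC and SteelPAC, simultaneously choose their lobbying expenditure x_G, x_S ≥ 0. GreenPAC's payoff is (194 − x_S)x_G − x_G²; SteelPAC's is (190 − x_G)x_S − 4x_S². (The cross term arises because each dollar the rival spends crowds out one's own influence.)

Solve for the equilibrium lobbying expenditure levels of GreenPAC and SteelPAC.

90.8, 12.4

Expanding GreenPAC's payoff: 194x_G − x_Sx_G − x_G².
∂π/∂x_G = 194 − x_S − 2x_G = 0, so x_G = 97 − 0.5x_S.
Likewise for SteelPAC: x_S = 23.75 − 0.125x_G.
Substituting the second reaction function into the first: x_G = 97 − 0.5(23.75 − 0.125x_G), which gives 0.9375x_G = 85.125 ⇒ x_G = 90.8.
Then x_S = 23.75 − 0.125·90.8 = 12.4.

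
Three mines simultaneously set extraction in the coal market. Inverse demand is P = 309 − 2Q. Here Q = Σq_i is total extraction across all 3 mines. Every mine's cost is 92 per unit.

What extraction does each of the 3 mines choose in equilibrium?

27.125

A representative mine's profit is π_i = q_i(309 − 2Q) − 92q_i, with Q = q_i + Σ_{j≠i} q_j.
First-order condition: 217 − 4q_i − 2Σ_{j≠i} q_j = 0.
In a symmetric equilibrium every mine chooses the same q, so Σ_{j≠i} q_j = 2q. The condition becomes 217 − 8q = 0, giving q = 217/8 = 27.125.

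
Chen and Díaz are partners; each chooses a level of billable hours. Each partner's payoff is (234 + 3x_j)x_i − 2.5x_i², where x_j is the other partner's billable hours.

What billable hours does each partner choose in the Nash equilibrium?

117

Chen's payoff is (234 + 3x_D)x_C − 2.5x_C².
∂π/∂x_C = 234 + 3x_D − 5x_C = 0, so x_C = 46.8 + 0.6x_D.
The game is symmetric, so in equilibrium x_D = x_C: the reaction function gives 0.4x_C = 46.8, hence x_C = 117.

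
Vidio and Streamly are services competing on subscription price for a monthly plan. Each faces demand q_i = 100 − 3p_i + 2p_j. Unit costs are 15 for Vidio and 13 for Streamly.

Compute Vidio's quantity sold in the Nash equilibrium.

62.625

Vidio's profit: π = (p_{Vidio} − 15)(100 − 3p_{Vidio} + 2p_{Streamly}).
∂π/∂p_{Vidio} = 145 − 6p_{Vidio} + 2p_{Streamly} = 0 ⇒ p_{Vidio} = 145/6 + (1/3)p_{Streamly}.
Similarly p_{Streamly} = 139/6 + (1/3)p_{Vidio}.
Substituting the second reaction function into the first: p_{Vidio} = 145/6 + (1/3)(139/6 + (1/3)p_{Vidio}), which gives (8/9)p_{Vidio} = 287/9 ⇒ p_{Vidio} = 35.875.
Then p_{Streamly} = 139/6 + (1/3)·35.875 = 35.125.
q_{Vidio} = 100 − 3·35.875 + 2·35.125 = 62.625.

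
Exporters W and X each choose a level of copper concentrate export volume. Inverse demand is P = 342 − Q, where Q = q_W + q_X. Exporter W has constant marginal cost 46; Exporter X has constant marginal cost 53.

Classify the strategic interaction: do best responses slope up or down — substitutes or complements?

strategic substitutes

Exporter W's profit: π = q_W(342 − (q_W + q_X)) − 46q_W.
∂π/∂q_W = 296 − 2q_W − q_X = 0, so q_W = 148 − 0.5q_X.
The best-response slope dq_W/dq_X = −0.5 < 0: the reaction function is downward-sloping, so the choices are strategic substitutes.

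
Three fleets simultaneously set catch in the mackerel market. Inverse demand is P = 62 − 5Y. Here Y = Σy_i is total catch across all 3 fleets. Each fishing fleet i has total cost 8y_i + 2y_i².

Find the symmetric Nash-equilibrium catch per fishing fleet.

A representative fishing fleet's profit is π_i = y_i(62 − 5Y) − 8y_i − 2y_i², with Y = y_i + Σ_{j≠i} y_j.
First-order condition: 54 − 14y_i − 5Σ_{j≠i} y_j = 0.
In a symmetric equilibrium every fishing fleet chooses the same y, so Σ_{j≠i} y_j = 2y. The condition becomes 54 − 24y = 0, giving y = 54/24 = 2.25.

2.25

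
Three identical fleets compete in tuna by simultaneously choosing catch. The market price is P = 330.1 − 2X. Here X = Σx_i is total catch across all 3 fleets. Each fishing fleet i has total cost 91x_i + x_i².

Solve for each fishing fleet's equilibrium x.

23.91

A representative fishing fleet's profit is π_i = x_i(330.1 − 2X) − 91x_i − x_i², with X = x_i + Σ_{j≠i} x_j.
First-order condition: 239.1 − 6x_i − 2Σ_{j≠i} x_j = 0.
In a symmetric equilibrium every fishing fleet chooses the same x, so Σ_{j≠i} x_j = 2x. The condition becomes 239.1 − 10x = 0, giving x = 239.1/10 = 23.91.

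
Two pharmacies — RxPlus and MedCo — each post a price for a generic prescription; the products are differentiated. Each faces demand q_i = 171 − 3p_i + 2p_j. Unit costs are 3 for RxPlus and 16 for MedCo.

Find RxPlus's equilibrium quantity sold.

RxPlus's profit: π = (p_{RxPlus} − 3)(171 − 3p_{RxPlus} + 2p_{MedCo}).
∂π/∂p_{RxPlus} = 180 − 6p_{RxPlus} + 2p_{MedCo} = 0 ⇒ p_{RxPlus} = 30 + (1/3)p_{MedCo}.
Similarly p_{MedCo} = 36.5 + (1/3)p_{RxPlus}.
Substituting the second reaction function into the first: p_{RxPlus} = 30 + (1/3)(36.5 + (1/3)p_{RxPlus}), which gives (8/9)p_{RxPlus} = 253/6 ⇒ p_{RxPlus} = 47.4375.
Then p_{MedCo} = 36.5 + (1/3)·47.4375 = 52.3125.
q_{RxPlus} = 171 − 3·47.4375 + 2·52.3125 = 133.3125.

133.3125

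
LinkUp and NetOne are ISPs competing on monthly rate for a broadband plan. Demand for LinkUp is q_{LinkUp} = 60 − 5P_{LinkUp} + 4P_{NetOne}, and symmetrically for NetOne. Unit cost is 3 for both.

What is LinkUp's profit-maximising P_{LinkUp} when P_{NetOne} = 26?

17.9

LinkUp's profit: π = (P_{LinkUp} − 3)(60 − 5P_{LinkUp} + 4P_{NetOne}).
∂π/∂P_{LinkUp} = 75 − 10P_{LinkUp} + 4P_{NetOne} = 0 ⇒ P_{LinkUp} = 7.5 + 0.4P_{NetOne}.
At P_{NetOne} = 26: P_{LinkUp} = 7.5 + 0.4·26 = 17.9.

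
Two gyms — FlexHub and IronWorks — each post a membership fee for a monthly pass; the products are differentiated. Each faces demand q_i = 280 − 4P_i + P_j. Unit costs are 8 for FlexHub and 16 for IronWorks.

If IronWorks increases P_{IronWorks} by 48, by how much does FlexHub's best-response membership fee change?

6

FlexHub's profit: π = (P_{FlexHub} − 8)(280 − 4P_{FlexHub} + P_{IronWorks}).
∂π/∂P_{FlexHub} = 312 − 8P_{FlexHub} + P_{IronWorks} = 0 ⇒ P_{FlexHub} = 39 + 0.125P_{IronWorks}.
The reaction-function slope is 0.125, so a 48-unit rise in P_{IronWorks} moves P_{FlexHub} by 0.125 × 48 = 6. FlexHub's best response rises — the actions are strategic complements.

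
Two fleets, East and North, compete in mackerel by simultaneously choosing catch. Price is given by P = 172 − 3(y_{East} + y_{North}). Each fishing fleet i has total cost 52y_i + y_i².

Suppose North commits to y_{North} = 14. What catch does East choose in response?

Fishing fleet East's profit: π = y_{East}(172 − 3(y_{East} + y_{North})) − 52y_{East} − y_{East}².
∂π/∂y_{East} = 120 − 8y_{East} − 3y_{North} = 0, so y_{East} = 15 − 0.375y_{North}.
At y_{North} = 14: y_{East} = 15 − 0.375·14 = 9.75.

9.75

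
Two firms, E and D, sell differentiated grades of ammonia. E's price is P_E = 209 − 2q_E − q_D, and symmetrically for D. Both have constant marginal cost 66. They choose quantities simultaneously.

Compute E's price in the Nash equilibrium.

123.2

Firm E's profit: π = q_E(209 − 2q_E − q_D) − 66q_E.
∂π/∂q_E = 143 − 4q_E − q_D = 0 ⇒ q_E = 35.75 − 0.25q_D.
By symmetry q_D = q_E; substituting into the reaction function, 1.25q_E = 35.75 and q_E = 28.6.
P_E = 209 − 2·28.6 − 28.6 = 123.2.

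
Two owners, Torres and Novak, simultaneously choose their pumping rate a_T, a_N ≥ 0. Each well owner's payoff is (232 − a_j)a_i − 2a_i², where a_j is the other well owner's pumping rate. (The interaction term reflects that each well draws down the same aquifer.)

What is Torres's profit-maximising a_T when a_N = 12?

55

Torres's payoff is (232 − a_N)a_T − 2a_T².
∂π/∂a_T = 232 − a_N − 4a_T = 0, so a_T = 58 − 0.25a_N.
At a_N = 12: a_T = 58 − 0.25·12 = 55.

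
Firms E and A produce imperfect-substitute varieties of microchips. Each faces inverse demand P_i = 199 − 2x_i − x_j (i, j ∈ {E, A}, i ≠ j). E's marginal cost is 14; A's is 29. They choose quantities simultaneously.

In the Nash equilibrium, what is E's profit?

2888

Firm E's profit: π = x_E(199 − 2x_E − x_A) − 14x_E.
∂π/∂x_E = 185 − 4x_E − x_A = 0 ⇒ x_E = 46.25 − 0.25x_A.
Similarly x_A = 42.5 − 0.25x_E.
Plugging x_A into E's best response: x_E = 46.25 − 0.25(42.5 − 0.25x_E) ⇒ 0.9375x_E = 35.625, so x_E = 38.
Then x_A = 42.5 − 0.25·38 = 33.
P_E = 199 − 2·38 − 33 = 90.
Profit = (90 − 14)·38 = 2888.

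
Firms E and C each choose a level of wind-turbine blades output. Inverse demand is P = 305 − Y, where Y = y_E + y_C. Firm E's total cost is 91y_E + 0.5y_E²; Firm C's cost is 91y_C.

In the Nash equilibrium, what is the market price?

176.6

Firm E's profit: π = y_E(305 − (y_E + y_C)) − 91y_E − 0.5y_E².
∂π/∂y_E = 214 − 3y_E − y_C = 0, so y_E = 214/3 − (1/3)y_C.
For C: ∂π/∂y_C = 214 − 2y_C − y_E = 0 ⇒ y_C = 107 − 0.5y_E.
Substituting the second reaction function into the first: y_E = 214/3 − (1/3)(107 − 0.5y_E), which gives (5/6)y_E = 107/3 ⇒ y_E = 42.8.
Then y_C = 107 − 0.5·42.8 = 85.6.
Equilibrium price: P = 305 − 128.4 = 176.6.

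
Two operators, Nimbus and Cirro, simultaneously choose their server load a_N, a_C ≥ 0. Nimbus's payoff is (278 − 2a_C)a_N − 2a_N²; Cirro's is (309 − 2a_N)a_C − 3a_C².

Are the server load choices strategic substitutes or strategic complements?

strategic substitutes

Expanding Nimbus's payoff: 278a_N − 2a_Ca_N − 2a_N².
∂π/∂a_N = 278 − 2a_C − 4a_N = 0, so a_N = 69.5 − 0.5a_C.
The best-response slope da_N/da_C = −0.5 < 0: the reaction function is downward-sloping, so the choices are strategic substitutes.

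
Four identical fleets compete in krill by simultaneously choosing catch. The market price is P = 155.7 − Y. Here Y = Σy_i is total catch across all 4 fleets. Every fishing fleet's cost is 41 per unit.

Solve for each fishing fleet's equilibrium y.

A representative fishing fleet's profit is π_i = y_i(155.7 − Y) − 41y_i, with Y = y_i + Σ_{j≠i} y_j.
First-order condition: 114.7 − 2y_i − Σ_{j≠i} y_j = 0.
With identical fishing fleets, set every y_j = y: then 114.7 − 2y − 3y = 0, i.e. y = 114.7/5 = 22.94.

22.94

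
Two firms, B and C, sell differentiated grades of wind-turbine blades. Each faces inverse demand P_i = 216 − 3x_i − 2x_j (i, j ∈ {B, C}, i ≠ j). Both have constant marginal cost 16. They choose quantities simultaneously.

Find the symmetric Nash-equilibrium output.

25

Firm B's profit: π = x_B(216 − 3x_B − 2x_C) − 16x_B.
∂π/∂x_B = 200 − 6x_B − 2x_C = 0 ⇒ x_B = 100/3 − (1/3)x_C.
The game is symmetric, so in equilibrium x_C = x_B: the reaction function gives (4/3)x_B = 100/3, hence x_B = 25.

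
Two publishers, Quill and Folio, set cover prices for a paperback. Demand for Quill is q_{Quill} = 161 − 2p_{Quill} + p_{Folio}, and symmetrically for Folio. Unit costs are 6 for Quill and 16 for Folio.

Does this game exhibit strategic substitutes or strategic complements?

strategic complements

Quill's profit: π = (p_{Quill} − 6)(161 − 2p_{Quill} + p_{Folio}).
∂π/∂p_{Quill} = 173 − 4p_{Quill} + p_{Folio} = 0 ⇒ p_{Quill} = 43.25 + 0.25p_{Folio}.
The best-response slope dp_{Quill}/dp_{Folio} = 0.25 > 0: the reaction function is upward-sloping, so the choices are strategic complements.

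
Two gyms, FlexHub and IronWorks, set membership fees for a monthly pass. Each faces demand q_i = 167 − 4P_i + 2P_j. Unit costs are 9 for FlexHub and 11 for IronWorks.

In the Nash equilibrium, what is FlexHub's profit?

FlexHub's profit: π = (P_{FlexHub} − 9)(167 − 4P_{FlexHub} + 2P_{IronWorks}).
∂π/∂P_{FlexHub} = 203 − 8P_{FlexHub} + 2P_{IronWorks} = 0 ⇒ P_{FlexHub} = 25.375 + 0.25P_{IronWorks}.
Similarly P_{IronWorks} = 26.375 + 0.25P_{FlexHub}.
Substituting the second reaction function into the first: P_{FlexHub} = 25.375 + 0.25(26.375 + 0.25P_{FlexHub}), which gives 0.9375P_{FlexHub} = 1023/32 ⇒ P_{FlexHub} = 34.1.
Then P_{IronWorks} = 26.375 + 0.25·34.1 = 34.9.
q_{FlexHub} = 167 − 4·34.1 + 2·34.9 = 100.4.
Profit = (34.1 − 9)·100.4 = 2520.04.

2520.04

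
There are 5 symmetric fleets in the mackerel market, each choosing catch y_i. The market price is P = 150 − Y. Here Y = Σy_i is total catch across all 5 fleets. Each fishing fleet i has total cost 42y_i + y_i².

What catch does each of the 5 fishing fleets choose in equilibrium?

A representative fishing fleet's profit is π_i = y_i(150 − Y) − 42y_i − y_i², with Y = y_i + Σ_{j≠i} y_j.
First-order condition: 108 − 4y_i − Σ_{j≠i} y_j = 0.
Imposing symmetry (y_j = y for all j) turns Σ_{j≠i} y_j into 4y, so 108 = 8y and y = 13.5.

13.5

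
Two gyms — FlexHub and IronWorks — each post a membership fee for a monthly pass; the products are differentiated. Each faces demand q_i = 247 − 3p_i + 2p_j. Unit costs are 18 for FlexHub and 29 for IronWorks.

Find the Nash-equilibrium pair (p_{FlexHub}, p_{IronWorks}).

FlexHub's profit: π = (p_{FlexHub} − 18)(247 − 3p_{FlexHub} + 2p_{IronWorks}).
∂π/∂p_{FlexHub} = 301 − 6p_{FlexHub} + 2p_{IronWorks} = 0 ⇒ p_{FlexHub} = 301/6 + (1/3)p_{IronWorks}.
Similarly p_{IronWorks} = 167/3 + (1/3)p_{FlexHub}.
Substituting the second reaction function into the first: p_{FlexHub} = 301/6 + (1/3)(167/3 + (1/3)p_{FlexHub}), which gives (8/9)p_{FlexHub} = 1237/18 ⇒ p_{FlexHub} = 77.3125.
Then p_{IronWorks} = 167/3 + (1/3)·77.3125 = 81.4375.

77.3125, 81.4375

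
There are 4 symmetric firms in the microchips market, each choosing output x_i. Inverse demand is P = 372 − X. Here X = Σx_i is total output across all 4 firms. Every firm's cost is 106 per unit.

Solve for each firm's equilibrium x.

53.2

A representative firm's profit is π_i = x_i(372 − X) − 106x_i, with X = x_i + Σ_{j≠i} x_j.
First-order condition: 266 − 2x_i − Σ_{j≠i} x_j = 0.
Imposing symmetry (x_j = x for all j) turns Σ_{j≠i} x_j into 3x, so 266 = 5x and x = 53.2.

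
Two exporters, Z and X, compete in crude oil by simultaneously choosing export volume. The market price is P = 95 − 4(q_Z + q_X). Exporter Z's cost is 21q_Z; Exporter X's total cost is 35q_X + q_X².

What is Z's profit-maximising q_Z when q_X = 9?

4.75

Exporter Z's profit: π = q_Z(95 − 4(q_Z + q_X)) − 21q_Z.
∂π/∂q_Z = 74 − 8q_Z − 4q_X = 0, so q_Z = 9.25 − 0.5q_X.
At q_X = 9: q_Z = 9.25 − 0.5·9 = 4.75.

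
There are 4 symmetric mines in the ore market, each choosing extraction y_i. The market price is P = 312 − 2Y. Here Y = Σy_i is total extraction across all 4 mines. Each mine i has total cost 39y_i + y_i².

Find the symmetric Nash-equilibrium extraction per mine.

A representative mine's profit is π_i = y_i(312 − 2Y) − 39y_i − y_i², with Y = y_i + Σ_{j≠i} y_j.
First-order condition: 273 − 6y_i − 2Σ_{j≠i} y_j = 0.
With identical mines, set every y_j = y: then 273 − 6y − 6y = 0, i.e. y = 273/12 = 22.75.

22.75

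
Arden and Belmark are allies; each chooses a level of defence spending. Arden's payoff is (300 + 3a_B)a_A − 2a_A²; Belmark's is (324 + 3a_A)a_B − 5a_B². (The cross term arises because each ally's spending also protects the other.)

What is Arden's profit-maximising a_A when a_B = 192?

Expanding Arden's payoff: 300a_A + 3a_Ba_A − 2a_A².
∂π/∂a_A = 300 + 3a_B − 4a_A = 0, so a_A = 75 + 0.75a_B.
At a_B = 192: a_A = 75 + 0.75·192 = 219.

219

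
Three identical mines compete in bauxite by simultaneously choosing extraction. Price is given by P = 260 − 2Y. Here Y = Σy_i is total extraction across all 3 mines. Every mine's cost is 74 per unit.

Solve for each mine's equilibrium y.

A representative mine's profit is π_i = y_i(260 − 2Y) − 74y_i, with Y = y_i + Σ_{j≠i} y_j.
First-order condition: 186 − 4y_i − 2Σ_{j≠i} y_j = 0.
In a symmetric equilibrium every mine chooses the same y, so Σ_{j≠i} y_j = 2y. The condition becomes 186 − 8y = 0, giving y = 186/8 = 23.25.

23.25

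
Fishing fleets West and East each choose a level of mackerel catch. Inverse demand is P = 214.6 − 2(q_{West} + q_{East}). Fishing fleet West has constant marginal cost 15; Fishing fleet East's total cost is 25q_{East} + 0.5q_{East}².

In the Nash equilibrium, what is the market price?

Fishing fleet West's profit: π = q_{West}(214.6 − 2(q_{West} + q_{East})) − 15q_{West}.
∂π/∂q_{West} = 199.6 − 4q_{West} − 2q_{East} = 0, so q_{West} = 49.9 − 0.5q_{East}.
For East: ∂π/∂q_{East} = 189.6 − 5q_{East} − 2q_{West} = 0 ⇒ q_{East} = 37.92 − 0.4q_{West}.
Plugging q_{East} into West's best response: q_{West} = 49.9 − 0.5(37.92 − 0.4q_{West}) ⇒ 0.8q_{West} = 30.94, so q_{West} = 38.675.
Then q_{East} = 37.92 − 0.4·38.675 = 22.45.
Equilibrium price: P = 214.6 − 2·61.125 = 92.35.

92.35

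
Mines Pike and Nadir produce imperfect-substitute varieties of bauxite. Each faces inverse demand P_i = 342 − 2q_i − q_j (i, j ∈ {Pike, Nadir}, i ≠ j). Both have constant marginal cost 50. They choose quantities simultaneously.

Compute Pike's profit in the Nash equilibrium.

Mine Pike's profit: π = q_{Pike}(342 − 2q_{Pike} − q_{Nadir}) − 50q_{Pike}.
∂π/∂q_{Pike} = 292 − 4q_{Pike} − q_{Nadir} = 0 ⇒ q_{Pike} = 73 − 0.25q_{Nadir}.
Setting q_{Pike} = q_{Nadir} in the reaction function: q_{Pike} = 73 − 0.25q_{Pike}, so q_{Pike} = 73 / 1.25 = 58.4.
P_{Pike} = 342 − 2·58.4 − 58.4 = 166.8.
Profit = (166.8 − 50)·58.4 = 6821.12.

6821.12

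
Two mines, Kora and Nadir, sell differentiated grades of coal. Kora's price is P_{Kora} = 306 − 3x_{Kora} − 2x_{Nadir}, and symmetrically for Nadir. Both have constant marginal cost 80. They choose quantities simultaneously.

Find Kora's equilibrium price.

164.75

Mine Kora's profit: π = x_{Kora}(306 − 3x_{Kora} − 2x_{Nadir}) − 80x_{Kora}.
∂π/∂x_{Kora} = 226 − 6x_{Kora} − 2x_{Nadir} = 0 ⇒ x_{Kora} = 113/3 − (1/3)x_{Nadir}.
Setting x_{Kora} = x_{Nadir} in the reaction function: x_{Kora} = 113/3 − (1/3)x_{Kora}, so x_{Kora} = (113/3) / (4/3) = 28.25.
P_{Kora} = 306 − 3·28.25 − 2·28.25 = 164.75.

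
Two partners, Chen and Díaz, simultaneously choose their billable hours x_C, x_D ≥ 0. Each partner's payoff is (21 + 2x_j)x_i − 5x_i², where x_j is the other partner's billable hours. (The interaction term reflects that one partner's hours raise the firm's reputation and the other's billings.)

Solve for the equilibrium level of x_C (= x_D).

2.625

Chen's payoff is (21 + 2x_D)x_C − 5x_C².
∂π/∂x_C = 21 + 2x_D − 10x_C = 0, so x_C = 2.1 + 0.2x_D.
By symmetry x_D = x_C; substituting into the reaction function, 0.8x_C = 2.1 and x_C = 2.625.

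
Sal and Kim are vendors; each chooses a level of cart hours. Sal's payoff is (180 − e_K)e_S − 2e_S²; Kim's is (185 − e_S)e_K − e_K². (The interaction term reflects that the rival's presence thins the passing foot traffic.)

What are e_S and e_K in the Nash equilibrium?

Expanding Sal's payoff: 180e_S − e_Ke_S − 2e_S².
∂π/∂e_S = 180 − e_K − 4e_S = 0, so e_S = 45 − 0.25e_K.
Likewise for Kim: e_K = 92.5 − 0.5e_S.
Substituting the second reaction function into the first: e_S = 45 − 0.25(92.5 − 0.5e_S), which gives 0.875e_S = 21.875 ⇒ e_S = 25.
Then e_K = 92.5 − 0.5·25 = 80.

25, 80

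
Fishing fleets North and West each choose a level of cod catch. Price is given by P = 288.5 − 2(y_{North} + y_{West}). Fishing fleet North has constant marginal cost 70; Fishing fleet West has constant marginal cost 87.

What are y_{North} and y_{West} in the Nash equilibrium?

39.25, 30.75

Fishing fleet North's profit: π = y_{North}(288.5 − 2(y_{North} + y_{West})) − 70y_{North}.
∂π/∂y_{North} = 218.5 − 4y_{North} − 2y_{West} = 0, so y_{North} = 54.625 − 0.5y_{West}.
By the same steps for West: y_{West} = 50.375 − 0.5y_{North}.
Solving the two reaction functions simultaneously: (1 − (−0.5)(−0.5))y_{North} = 54.625 − 0.5·50.375, so 0.75y_{North} = 29.4375 and y_{North} = 39.25.
Then y_{West} = 50.375 − 0.5·39.25 = 30.75.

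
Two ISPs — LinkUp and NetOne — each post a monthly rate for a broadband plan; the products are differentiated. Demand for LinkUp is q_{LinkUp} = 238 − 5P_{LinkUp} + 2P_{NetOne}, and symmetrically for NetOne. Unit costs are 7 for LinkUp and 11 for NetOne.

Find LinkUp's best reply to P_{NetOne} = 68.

40.9

LinkUp's profit: π = (P_{LinkUp} − 7)(238 − 5P_{LinkUp} + 2P_{NetOne}).
∂π/∂P_{LinkUp} = 273 − 10P_{LinkUp} + 2P_{NetOne} = 0 ⇒ P_{LinkUp} = 27.3 + 0.2P_{NetOne}.
At P_{NetOne} = 68: P_{LinkUp} = 27.3 + 0.2·68 = 40.9.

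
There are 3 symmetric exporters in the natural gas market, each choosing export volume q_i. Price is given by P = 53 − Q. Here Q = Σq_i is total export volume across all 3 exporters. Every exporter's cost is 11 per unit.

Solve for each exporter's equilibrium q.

A representative exporter's profit is π_i = q_i(53 − Q) − 11q_i, with Q = q_i + Σ_{j≠i} q_j.
First-order condition: 42 − 2q_i − Σ_{j≠i} q_j = 0.
With identical exporters, set every q_j = q: then 42 − 2q − 2q = 0, i.e. q = 42/4 = 10.5.

10.5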